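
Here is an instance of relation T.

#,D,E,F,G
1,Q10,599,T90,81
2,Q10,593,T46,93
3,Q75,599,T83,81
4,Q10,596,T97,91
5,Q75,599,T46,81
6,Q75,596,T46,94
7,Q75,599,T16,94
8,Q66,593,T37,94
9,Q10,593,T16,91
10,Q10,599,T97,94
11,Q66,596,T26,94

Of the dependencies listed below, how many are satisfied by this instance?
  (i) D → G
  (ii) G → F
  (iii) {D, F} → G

0

(i) D → G: D=Q10: rows 1, 2, 4, 9, 10 → G takes values {81, 93, 91, 94} — violation; D=Q75: rows 3, 5, 6, 7 → G takes values {81, 94} — violation — fails.
(ii) G → F: G=81: rows 1, 3, 5 → F takes values {T90, T83, T46} — violation; G=91: rows 4, 9 → F takes values {T97, T16} — violation; G=94: rows 6, 7, 8, 10, 11 → F takes values {T46, T16, T37, T97, T26} — violation — fails.
(iii) {D, F} → G: (D=Q10, F=T97): rows 4, 10 → G takes values {91, 94} — violation; (D=Q75, F=T46): rows 5, 6 → G takes values {81, 94} — violation — fails.
None of the 3 dependencies hold.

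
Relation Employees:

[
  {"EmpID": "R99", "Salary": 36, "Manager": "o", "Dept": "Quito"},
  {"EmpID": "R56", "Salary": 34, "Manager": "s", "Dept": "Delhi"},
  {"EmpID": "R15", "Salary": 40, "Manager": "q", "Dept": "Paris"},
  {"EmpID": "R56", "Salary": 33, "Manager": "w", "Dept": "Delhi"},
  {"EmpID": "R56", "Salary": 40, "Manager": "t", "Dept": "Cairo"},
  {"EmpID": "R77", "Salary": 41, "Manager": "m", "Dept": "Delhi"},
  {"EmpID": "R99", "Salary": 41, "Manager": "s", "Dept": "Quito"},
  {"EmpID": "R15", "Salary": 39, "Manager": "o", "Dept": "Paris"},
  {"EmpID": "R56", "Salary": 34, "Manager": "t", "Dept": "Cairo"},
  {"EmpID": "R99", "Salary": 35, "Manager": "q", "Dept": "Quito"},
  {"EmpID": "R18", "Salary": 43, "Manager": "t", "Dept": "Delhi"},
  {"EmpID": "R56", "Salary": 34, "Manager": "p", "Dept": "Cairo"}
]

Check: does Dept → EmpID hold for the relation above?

No

Dept=Quito: 3 rows → EmpID = R99, R99, R99 ✓
Dept=Delhi: 4 rows → EmpID takes values {R56, R77, R18} — violation
Dept=Paris: 2 rows → EmpID = R15, R15 ✓
Dept=Cairo: 3 rows → EmpID = R56, R56, R56 ✓
Two rows agree on Dept but differ on EmpID, so Dept → EmpID does not hold.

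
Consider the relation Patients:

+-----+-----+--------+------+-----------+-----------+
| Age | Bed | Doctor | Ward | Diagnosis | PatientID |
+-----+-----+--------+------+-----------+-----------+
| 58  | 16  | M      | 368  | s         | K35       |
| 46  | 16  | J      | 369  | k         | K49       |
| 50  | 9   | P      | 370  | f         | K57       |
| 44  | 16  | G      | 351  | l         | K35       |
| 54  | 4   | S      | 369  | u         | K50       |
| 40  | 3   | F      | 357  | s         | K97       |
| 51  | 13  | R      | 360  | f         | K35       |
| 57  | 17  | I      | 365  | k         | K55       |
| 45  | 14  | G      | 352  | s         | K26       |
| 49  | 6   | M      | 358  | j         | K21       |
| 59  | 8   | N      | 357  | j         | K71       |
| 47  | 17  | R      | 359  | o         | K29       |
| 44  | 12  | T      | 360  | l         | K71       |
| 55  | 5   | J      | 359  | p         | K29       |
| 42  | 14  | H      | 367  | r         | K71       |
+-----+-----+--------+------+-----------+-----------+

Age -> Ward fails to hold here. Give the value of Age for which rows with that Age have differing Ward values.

Age=58: 1 row → Ward = 368 ✓
Age=46: 1 row → Ward = 369 ✓
Age=50: 1 row → Ward = 370 ✓
Age=44: 2 rows → Ward takes values {351, 360} — violation
Age=54: 1 row → Ward = 369 ✓
Age=40: 1 row → Ward = 357 ✓
Age=51: 1 row → Ward = 360 ✓
Age=57: 1 row → Ward = 365 ✓
Age=45: 1 row → Ward = 352 ✓
Age=49: 1 row → Ward = 358 ✓
Age=59: 1 row → Ward = 357 ✓
Age=47: 1 row → Ward = 359 ✓
Age=55: 1 row → Ward = 359 ✓
Age=42: 1 row → Ward = 367 ✓
The only Age value with inconsistent Ward is Age=44.

44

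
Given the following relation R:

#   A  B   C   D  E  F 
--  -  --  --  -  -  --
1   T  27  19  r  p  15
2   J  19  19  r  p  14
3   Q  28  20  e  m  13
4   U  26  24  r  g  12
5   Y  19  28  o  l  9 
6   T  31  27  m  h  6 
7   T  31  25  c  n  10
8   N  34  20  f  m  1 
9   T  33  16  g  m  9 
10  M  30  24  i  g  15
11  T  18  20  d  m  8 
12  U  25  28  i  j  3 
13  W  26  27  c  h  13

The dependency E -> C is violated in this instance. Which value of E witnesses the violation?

E=p: rows 1, 2 → C = 19, 19 ✓
E=m: rows 3, 8, 9, 11 → C takes values {20, 16} — violation
E=g: rows 4, 10 → C = 24, 24 ✓
E=l: row 5 → C = 28 ✓
E=h: rows 6, 13 → C = 27, 27 ✓
E=n: row 7 → C = 25 ✓
E=j: row 12 → C = 28 ✓
The only E value with inconsistent C is E=m.

m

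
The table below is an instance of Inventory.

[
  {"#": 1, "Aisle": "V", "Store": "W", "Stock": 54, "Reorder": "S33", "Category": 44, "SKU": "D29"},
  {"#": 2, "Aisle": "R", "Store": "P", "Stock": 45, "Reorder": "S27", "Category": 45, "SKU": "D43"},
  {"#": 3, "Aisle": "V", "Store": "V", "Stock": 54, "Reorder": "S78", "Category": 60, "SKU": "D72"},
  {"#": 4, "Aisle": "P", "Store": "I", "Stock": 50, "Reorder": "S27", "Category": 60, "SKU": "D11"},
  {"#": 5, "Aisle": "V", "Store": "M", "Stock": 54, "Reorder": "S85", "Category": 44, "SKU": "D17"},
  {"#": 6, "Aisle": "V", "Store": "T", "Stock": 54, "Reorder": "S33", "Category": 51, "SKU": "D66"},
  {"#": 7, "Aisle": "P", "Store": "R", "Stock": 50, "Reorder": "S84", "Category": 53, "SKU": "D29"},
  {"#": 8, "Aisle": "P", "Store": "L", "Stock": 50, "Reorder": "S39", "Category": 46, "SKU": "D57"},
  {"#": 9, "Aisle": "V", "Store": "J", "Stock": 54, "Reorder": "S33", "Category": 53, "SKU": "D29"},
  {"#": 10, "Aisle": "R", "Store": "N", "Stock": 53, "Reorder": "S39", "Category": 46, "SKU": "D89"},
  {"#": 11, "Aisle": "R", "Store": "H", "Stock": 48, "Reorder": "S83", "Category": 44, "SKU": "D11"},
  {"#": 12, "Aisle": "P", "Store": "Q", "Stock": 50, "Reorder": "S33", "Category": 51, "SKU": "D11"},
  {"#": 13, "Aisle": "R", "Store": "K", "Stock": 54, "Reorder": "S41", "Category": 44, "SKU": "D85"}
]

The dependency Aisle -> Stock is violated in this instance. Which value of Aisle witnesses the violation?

Aisle=V: rows 1, 3, 5, 6, 9 → Stock = 54, 54, 54, 54, 54 ✓
Aisle=R: rows 2, 10, 11, 13 → Stock takes values {45, 53, 48, 54} — violation
Aisle=P: rows 4, 7, 8, 12 → Stock = 50, 50, 50, 50 ✓
The only Aisle value with inconsistent Stock is Aisle=R.

R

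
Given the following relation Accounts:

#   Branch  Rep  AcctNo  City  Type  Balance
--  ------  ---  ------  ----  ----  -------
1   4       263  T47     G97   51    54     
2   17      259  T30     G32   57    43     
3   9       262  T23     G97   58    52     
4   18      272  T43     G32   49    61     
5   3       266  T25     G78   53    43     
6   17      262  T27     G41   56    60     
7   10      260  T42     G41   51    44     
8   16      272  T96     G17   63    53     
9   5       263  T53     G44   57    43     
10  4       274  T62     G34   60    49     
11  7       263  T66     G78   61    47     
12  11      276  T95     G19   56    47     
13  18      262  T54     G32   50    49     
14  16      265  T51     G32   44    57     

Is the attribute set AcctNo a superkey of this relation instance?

Yes

All 14 rows have distinct AcctNo values, so AcctNo → (all attributes) holds and AcctNo is a superkey.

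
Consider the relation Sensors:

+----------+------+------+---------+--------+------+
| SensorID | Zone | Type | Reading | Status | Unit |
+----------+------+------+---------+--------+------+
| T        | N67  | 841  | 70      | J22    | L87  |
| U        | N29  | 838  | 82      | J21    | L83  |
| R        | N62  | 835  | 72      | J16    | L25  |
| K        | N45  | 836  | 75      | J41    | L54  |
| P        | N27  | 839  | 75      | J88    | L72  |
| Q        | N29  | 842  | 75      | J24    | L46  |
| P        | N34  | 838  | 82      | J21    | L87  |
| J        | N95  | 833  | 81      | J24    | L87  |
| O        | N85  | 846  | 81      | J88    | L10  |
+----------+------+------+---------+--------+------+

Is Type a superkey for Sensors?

No

Two distinct rows share Type=838, so Type does not determine every attribute — not a superkey.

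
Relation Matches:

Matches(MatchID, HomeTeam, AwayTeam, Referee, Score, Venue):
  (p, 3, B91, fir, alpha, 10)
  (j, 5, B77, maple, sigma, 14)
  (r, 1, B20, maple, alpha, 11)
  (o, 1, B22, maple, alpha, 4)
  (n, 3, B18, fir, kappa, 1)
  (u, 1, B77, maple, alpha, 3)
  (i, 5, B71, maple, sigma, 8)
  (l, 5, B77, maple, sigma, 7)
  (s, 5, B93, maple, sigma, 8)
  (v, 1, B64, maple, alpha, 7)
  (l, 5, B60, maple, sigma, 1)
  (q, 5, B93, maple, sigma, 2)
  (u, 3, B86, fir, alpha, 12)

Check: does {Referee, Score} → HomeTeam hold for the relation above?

(Referee=fir, Score=alpha): 2 rows → HomeTeam = 3, 3 ✓
(Referee=maple, Score=sigma): 6 rows → HomeTeam = 5, 5, 5, 5, 5, 5 ✓
(Referee=maple, Score=alpha): 4 rows → HomeTeam = 1, 1, 1, 1 ✓
(Referee=fir, Score=kappa): 1 row → HomeTeam = 3 ✓
Every {Referee, Score} value is associated with a single HomeTeam value, so {Referee, Score} → HomeTeam holds.

Yes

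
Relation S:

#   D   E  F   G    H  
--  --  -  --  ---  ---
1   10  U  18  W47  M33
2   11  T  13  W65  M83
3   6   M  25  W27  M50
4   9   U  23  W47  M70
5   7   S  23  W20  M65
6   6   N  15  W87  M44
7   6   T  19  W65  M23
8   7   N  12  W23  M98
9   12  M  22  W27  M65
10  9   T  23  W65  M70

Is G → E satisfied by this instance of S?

G=W47: rows 1, 4 → E = U, U ✓
G=W65: rows 2, 7, 10 → E = T, T, T ✓
G=W27: rows 3, 9 → E = M, M ✓
G=W20: row 5 → E = S ✓
G=W87: row 6 → E = N ✓
G=W23: row 8 → E = N ✓
Every G value is associated with a single E value, so G → E holds.

Yes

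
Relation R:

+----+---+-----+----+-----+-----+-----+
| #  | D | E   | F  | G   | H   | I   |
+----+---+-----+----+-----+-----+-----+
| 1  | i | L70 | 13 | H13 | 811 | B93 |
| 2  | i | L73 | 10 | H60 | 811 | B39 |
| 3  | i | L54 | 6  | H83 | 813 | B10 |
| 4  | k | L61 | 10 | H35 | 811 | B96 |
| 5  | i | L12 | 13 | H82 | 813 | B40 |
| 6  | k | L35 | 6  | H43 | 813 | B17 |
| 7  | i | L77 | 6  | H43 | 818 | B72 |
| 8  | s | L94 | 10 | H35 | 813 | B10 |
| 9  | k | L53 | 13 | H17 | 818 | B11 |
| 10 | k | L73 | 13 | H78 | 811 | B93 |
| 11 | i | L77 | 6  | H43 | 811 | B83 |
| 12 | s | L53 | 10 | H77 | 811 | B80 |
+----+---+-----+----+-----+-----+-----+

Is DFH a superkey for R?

Yes

All 12 rows have distinct DFH values, so DFH → (all attributes) holds and DFH is a superkey.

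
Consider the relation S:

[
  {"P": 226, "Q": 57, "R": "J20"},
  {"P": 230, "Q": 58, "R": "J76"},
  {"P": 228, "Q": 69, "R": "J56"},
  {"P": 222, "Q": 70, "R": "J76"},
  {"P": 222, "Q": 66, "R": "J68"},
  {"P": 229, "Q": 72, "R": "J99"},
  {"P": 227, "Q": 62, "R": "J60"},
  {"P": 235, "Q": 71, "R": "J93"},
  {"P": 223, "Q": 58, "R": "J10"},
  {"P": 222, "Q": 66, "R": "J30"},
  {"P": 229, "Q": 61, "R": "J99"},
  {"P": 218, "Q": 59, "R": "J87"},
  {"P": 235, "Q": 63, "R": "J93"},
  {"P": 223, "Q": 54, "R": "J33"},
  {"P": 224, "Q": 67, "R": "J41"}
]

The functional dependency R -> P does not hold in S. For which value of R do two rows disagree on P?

J76

R=J20: 1 row → P = 226 ✓
R=J76: 2 rows → P takes values {230, 222} — violation
R=J56: 1 row → P = 228 ✓
R=J68: 1 row → P = 222 ✓
R=J99: 2 rows → P = 229, 229 ✓
R=J60: 1 row → P = 227 ✓
R=J93: 2 rows → P = 235, 235 ✓
R=J10: 1 row → P = 223 ✓
R=J30: 1 row → P = 222 ✓
R=J87: 1 row → P = 218 ✓
R=J33: 1 row → P = 223 ✓
R=J41: 1 row → P = 224 ✓
The only R value with inconsistent P is R=J76.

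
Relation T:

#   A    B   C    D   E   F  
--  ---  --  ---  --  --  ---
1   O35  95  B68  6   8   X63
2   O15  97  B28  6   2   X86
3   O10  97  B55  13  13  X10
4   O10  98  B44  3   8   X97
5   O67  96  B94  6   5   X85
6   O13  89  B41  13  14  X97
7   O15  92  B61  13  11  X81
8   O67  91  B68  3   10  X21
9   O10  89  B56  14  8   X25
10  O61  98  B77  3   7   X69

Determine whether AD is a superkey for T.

All 10 rows have distinct AD values, so AD → (all attributes) holds and AD is a superkey.

Yes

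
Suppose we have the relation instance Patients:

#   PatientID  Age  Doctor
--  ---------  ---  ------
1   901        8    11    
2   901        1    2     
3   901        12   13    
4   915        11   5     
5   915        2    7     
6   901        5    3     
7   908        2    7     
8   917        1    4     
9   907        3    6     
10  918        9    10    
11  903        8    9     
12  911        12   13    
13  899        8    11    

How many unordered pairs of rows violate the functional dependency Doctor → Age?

0

Doctor=11: all 2 rows agree on Age — 0 pairs.
Doctor=13: all 2 rows agree on Age — 0 pairs.
Doctor=7: all 2 rows agree on Age — 0 pairs.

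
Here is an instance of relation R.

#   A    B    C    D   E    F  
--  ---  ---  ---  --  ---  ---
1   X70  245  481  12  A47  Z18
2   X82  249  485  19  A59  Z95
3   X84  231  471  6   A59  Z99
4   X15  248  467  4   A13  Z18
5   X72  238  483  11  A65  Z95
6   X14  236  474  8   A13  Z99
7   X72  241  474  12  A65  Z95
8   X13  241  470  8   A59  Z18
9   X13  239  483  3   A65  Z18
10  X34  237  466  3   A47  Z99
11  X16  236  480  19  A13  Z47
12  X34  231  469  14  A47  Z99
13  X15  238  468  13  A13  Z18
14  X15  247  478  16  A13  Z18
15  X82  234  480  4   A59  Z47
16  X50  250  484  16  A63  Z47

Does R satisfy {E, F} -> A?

Yes

(E=A47, F=Z18): row 1 → A = X70 ✓
(E=A59, F=Z95): row 2 → A = X82 ✓
(E=A59, F=Z99): row 3 → A = X84 ✓
(E=A13, F=Z18): rows 4, 13, 14 → A = X15, X15, X15 ✓
(E=A65, F=Z95): rows 5, 7 → A = X72, X72 ✓
(E=A13, F=Z99): row 6 → A = X14 ✓
(E=A59, F=Z18): row 8 → A = X13 ✓
(E=A65, F=Z18): row 9 → A = X13 ✓
(E=A47, F=Z99): rows 10, 12 → A = X34, X34 ✓
(E=A13, F=Z47): row 11 → A = X16 ✓
(E=A59, F=Z47): row 15 → A = X82 ✓
(E=A63, F=Z47): row 16 → A = X50 ✓
Every {E, F} value is associated with a single A value, so {E, F} -> A holds.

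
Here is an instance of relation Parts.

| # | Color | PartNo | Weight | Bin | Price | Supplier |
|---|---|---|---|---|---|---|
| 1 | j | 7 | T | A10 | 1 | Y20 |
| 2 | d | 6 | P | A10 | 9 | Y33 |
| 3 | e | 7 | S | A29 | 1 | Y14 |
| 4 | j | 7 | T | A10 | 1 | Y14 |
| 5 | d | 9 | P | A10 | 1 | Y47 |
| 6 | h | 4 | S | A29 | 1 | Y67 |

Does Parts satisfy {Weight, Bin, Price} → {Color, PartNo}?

No

(Weight=T, Bin=A10, Price=1): rows 1, 4 → {Color,PartNo} = (j, 7), (j, 7) ✓
(Weight=P, Bin=A10, Price=9): row 2 → {Color,PartNo} = (d, 6) ✓
(Weight=S, Bin=A29, Price=1): rows 3, 6 → {Color,PartNo} takes values {(e, 7), (h, 4)} — violation
(Weight=P, Bin=A10, Price=1): row 5 → {Color,PartNo} = (d, 9) ✓
Two rows agree on {Weight, Bin, Price} but differ on {Color, PartNo}, so {Weight, Bin, Price} → {Color, PartNo} does not hold.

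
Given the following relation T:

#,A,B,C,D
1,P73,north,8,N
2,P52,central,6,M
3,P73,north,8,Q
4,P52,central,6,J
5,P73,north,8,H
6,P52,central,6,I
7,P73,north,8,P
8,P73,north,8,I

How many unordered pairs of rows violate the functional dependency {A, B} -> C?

0

(A=P73, B=north): all 5 rows agree on C — 0 pairs.
(A=P52, B=central): all 3 rows agree on C — 0 pairs.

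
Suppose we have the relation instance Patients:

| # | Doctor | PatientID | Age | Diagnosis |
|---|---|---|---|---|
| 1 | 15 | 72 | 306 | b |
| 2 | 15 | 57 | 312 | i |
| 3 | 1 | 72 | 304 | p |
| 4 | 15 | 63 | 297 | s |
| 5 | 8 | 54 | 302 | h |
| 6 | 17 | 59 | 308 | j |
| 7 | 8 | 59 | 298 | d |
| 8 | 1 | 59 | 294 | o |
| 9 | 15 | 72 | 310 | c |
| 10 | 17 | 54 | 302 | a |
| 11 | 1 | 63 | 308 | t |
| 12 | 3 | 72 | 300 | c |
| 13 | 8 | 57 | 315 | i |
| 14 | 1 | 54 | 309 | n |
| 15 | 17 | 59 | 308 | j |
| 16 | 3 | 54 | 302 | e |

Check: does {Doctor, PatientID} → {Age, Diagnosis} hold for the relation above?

No

(Doctor=15, PatientID=72): rows 1, 9 → {Age,Diagnosis} takes values {(306, b), (310, c)} — violation
(Doctor=15, PatientID=57): row 2 → {Age,Diagnosis} = (312, i) ✓
(Doctor=1, PatientID=72): row 3 → {Age,Diagnosis} = (304, p) ✓
(Doctor=15, PatientID=63): row 4 → {Age,Diagnosis} = (297, s) ✓
(Doctor=8, PatientID=54): row 5 → {Age,Diagnosis} = (302, h) ✓
(Doctor=17, PatientID=59): rows 6, 15 → {Age,Diagnosis} = (308, j), (308, j) ✓
(Doctor=8, PatientID=59): row 7 → {Age,Diagnosis} = (298, d) ✓
(Doctor=1, PatientID=59): row 8 → {Age,Diagnosis} = (294, o) ✓
(Doctor=17, PatientID=54): row 10 → {Age,Diagnosis} = (302, a) ✓
(Doctor=1, PatientID=63): row 11 → {Age,Diagnosis} = (308, t) ✓
(Doctor=3, PatientID=72): row 12 → {Age,Diagnosis} = (300, c) ✓
(Doctor=8, PatientID=57): row 13 → {Age,Diagnosis} = (315, i) ✓
(Doctor=1, PatientID=54): row 14 → {Age,Diagnosis} = (309, n) ✓
(Doctor=3, PatientID=54): row 16 → {Age,Diagnosis} = (302, e) ✓
Two rows agree on {Doctor, PatientID} but differ on {Age, Diagnosis}, so {Doctor, PatientID} → {Age, Diagnosis} does not hold.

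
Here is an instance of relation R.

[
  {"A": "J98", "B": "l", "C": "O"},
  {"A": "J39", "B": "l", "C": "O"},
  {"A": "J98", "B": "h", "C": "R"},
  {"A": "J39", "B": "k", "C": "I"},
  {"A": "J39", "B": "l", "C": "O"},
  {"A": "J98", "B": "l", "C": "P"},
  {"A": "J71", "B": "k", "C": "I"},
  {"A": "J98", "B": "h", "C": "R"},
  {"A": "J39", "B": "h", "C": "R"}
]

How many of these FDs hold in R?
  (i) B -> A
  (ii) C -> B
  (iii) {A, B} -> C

(i) B -> A: B=l: 4 rows → A takes values {J98, J39} — violation; B=h: 3 rows → A takes values {J98, J39} — violation; B=k: 2 rows → A takes values {J39, J71} — violation — fails.
(ii) C -> B: every LHS value maps to a single RHS value — holds.
(iii) {A, B} -> C: (A=J98, B=l): 2 rows → C takes values {O, P} — violation — fails.
1 of the 3 dependencies holds.

1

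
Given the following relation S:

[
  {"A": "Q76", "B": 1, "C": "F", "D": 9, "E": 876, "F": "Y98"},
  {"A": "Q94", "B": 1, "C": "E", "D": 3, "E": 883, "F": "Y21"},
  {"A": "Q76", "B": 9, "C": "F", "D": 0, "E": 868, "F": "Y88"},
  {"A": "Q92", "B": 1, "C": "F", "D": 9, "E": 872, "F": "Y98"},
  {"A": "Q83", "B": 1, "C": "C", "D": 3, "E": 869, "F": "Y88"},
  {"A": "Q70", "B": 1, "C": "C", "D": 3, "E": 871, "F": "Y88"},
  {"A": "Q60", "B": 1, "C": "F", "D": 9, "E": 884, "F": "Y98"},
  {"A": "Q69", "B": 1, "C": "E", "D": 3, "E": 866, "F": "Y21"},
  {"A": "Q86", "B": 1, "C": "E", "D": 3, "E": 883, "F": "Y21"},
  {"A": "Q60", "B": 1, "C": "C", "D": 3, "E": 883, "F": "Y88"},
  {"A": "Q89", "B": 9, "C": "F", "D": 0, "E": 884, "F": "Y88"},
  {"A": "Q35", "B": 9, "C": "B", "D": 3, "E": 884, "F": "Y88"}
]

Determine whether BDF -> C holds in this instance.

(B=1, D=9, F=Y98): 3 rows → C = F, F, F ✓
(B=1, D=3, F=Y21): 3 rows → C = E, E, E ✓
(B=9, D=0, F=Y88): 2 rows → C = F, F ✓
(B=1, D=3, F=Y88): 3 rows → C = C, C, C ✓
(B=9, D=3, F=Y88): 1 row → C = B ✓
Every BDF value is associated with a single C value, so BDF -> C holds.

Yes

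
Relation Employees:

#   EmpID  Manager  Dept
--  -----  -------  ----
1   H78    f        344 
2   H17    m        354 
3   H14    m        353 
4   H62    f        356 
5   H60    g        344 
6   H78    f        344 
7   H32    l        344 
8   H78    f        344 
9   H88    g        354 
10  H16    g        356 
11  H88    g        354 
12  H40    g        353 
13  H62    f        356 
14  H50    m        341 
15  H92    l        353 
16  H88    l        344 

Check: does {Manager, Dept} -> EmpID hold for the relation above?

No

(Manager=f, Dept=344): rows 1, 6, 8 → EmpID = H78, H78, H78 ✓
(Manager=m, Dept=354): row 2 → EmpID = H17 ✓
(Manager=m, Dept=353): row 3 → EmpID = H14 ✓
(Manager=f, Dept=356): rows 4, 13 → EmpID = H62, H62 ✓
(Manager=g, Dept=344): row 5 → EmpID = H60 ✓
(Manager=l, Dept=344): rows 7, 16 → EmpID takes values {H32, H88} — violation
(Manager=g, Dept=354): rows 9, 11 → EmpID = H88, H88 ✓
(Manager=g, Dept=356): row 10 → EmpID = H16 ✓
(Manager=g, Dept=353): row 12 → EmpID = H40 ✓
(Manager=m, Dept=341): row 14 → EmpID = H50 ✓
(Manager=l, Dept=353): row 15 → EmpID = H92 ✓
Two rows agree on {Manager, Dept} but differ on EmpID, so {Manager, Dept} -> EmpID does not hold.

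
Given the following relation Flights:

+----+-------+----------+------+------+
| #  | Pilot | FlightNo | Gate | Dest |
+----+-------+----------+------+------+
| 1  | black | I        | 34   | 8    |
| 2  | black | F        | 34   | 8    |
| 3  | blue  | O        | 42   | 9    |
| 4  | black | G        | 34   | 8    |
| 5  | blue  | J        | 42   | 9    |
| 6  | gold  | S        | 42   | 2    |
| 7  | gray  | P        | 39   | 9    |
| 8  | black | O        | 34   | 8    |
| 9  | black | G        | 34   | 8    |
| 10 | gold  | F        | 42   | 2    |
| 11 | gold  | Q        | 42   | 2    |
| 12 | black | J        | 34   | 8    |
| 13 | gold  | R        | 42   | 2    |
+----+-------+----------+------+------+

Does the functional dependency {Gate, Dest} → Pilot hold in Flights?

(Gate=34, Dest=8): rows 1, 2, 4, 8, 9, 12 → Pilot = black, black, black, black, black, black ✓
(Gate=42, Dest=9): rows 3, 5 → Pilot = blue, blue ✓
(Gate=42, Dest=2): rows 6, 10, 11, 13 → Pilot = gold, gold, gold, gold ✓
(Gate=39, Dest=9): row 7 → Pilot = gray ✓
Every {Gate, Dest} value is associated with a single Pilot value, so {Gate, Dest} → Pilot holds.

Yes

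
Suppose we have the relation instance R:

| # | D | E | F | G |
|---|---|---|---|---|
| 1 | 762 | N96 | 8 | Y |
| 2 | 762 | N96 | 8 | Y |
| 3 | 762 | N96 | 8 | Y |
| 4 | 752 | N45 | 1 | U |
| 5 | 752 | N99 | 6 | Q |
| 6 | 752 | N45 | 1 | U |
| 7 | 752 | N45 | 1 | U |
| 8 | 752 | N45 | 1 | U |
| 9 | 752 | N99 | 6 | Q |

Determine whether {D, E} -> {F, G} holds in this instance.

Yes

(D=762, E=N96): rows 1, 2, 3 → {F,G} = (8, Y), (8, Y), (8, Y) ✓
(D=752, E=N45): rows 4, 6, 7, 8 → {F,G} = (1, U), (1, U), (1, U), (1, U) ✓
(D=752, E=N99): rows 5, 9 → {F,G} = (6, Q), (6, Q) ✓
Every {D, E} value is associated with a single {F, G} value, so {D, E} -> {F, G} holds.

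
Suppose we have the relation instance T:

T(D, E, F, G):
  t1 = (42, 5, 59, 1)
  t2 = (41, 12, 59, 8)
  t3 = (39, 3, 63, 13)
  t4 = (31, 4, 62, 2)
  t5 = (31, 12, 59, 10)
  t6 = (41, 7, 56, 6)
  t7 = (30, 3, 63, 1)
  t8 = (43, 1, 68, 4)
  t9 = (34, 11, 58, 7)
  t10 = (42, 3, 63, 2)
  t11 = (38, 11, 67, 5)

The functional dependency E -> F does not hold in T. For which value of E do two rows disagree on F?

E=5: row 1 → F = 59 ✓
E=12: rows 2, 5 → F = 59, 59 ✓
E=3: rows 3, 7, 10 → F = 63, 63, 63 ✓
E=4: row 4 → F = 62 ✓
E=7: row 6 → F = 56 ✓
E=1: row 8 → F = 68 ✓
E=11: rows 9, 11 → F takes values {58, 67} — violation
The only E value with inconsistent F is E=11.

11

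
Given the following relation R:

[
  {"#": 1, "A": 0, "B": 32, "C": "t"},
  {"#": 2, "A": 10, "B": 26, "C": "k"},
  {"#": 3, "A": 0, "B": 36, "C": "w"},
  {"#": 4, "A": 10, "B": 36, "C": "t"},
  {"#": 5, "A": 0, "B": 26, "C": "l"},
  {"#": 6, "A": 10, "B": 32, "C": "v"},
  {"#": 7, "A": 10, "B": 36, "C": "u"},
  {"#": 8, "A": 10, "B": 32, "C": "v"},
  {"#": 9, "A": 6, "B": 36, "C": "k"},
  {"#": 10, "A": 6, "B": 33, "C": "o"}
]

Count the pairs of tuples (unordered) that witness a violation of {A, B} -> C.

(A=10, B=36): violating pairs (4,7) — 1 pair.
(A=10, B=32): all 2 rows agree on C — 0 pairs.

1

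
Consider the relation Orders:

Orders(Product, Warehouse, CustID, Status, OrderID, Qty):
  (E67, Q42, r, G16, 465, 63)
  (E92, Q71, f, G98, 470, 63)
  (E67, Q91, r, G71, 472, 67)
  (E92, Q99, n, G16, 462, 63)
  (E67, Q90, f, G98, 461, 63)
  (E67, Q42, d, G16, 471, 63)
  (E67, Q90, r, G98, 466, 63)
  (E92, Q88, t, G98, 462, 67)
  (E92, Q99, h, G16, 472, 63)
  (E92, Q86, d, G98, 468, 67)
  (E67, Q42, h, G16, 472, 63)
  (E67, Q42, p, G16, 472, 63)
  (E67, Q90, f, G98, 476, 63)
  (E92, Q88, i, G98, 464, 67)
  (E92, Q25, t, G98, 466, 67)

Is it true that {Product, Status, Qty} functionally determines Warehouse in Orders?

No

(Product=E67, Status=G16, Qty=63): 4 rows → Warehouse = Q42, Q42, Q42, Q42 ✓
(Product=E92, Status=G98, Qty=63): 1 row → Warehouse = Q71 ✓
(Product=E67, Status=G71, Qty=67): 1 row → Warehouse = Q91 ✓
(Product=E92, Status=G16, Qty=63): 2 rows → Warehouse = Q99, Q99 ✓
(Product=E67, Status=G98, Qty=63): 3 rows → Warehouse = Q90, Q90, Q90 ✓
(Product=E92, Status=G98, Qty=67): 4 rows → Warehouse takes values {Q88, Q86, Q25} — violation
Two rows agree on {Product, Status, Qty} but differ on Warehouse, so {Product, Status, Qty} → Warehouse does not hold.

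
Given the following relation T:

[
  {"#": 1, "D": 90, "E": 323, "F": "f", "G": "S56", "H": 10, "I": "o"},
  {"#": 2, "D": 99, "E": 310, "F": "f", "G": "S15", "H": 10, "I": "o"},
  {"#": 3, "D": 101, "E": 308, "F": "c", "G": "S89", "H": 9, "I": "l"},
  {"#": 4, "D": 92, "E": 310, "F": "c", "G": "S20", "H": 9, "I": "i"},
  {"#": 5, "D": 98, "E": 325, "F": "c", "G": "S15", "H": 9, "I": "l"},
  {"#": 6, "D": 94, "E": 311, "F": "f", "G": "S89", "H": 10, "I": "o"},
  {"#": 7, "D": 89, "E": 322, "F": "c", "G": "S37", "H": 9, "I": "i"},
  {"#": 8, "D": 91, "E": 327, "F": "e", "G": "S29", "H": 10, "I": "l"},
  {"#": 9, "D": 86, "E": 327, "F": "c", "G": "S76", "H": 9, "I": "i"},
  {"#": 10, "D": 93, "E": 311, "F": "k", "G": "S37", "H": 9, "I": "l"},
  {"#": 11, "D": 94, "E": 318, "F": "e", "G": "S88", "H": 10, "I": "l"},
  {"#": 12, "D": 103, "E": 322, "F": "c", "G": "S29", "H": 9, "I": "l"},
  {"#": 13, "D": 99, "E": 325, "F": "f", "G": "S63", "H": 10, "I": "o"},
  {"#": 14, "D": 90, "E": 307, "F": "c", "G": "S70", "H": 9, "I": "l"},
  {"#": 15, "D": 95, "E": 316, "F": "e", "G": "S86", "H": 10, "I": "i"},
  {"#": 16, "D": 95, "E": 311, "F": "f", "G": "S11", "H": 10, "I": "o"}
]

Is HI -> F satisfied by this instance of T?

No

(H=10, I=o): rows 1, 2, 6, 13, 16 → F = f, f, f, f, f ✓
(H=9, I=l): rows 3, 5, 10, 12, 14 → F takes values {c, k} — violation
(H=9, I=i): rows 4, 7, 9 → F = c, c, c ✓
(H=10, I=l): rows 8, 11 → F = e, e ✓
(H=10, I=i): row 15 → F = e ✓
Two rows agree on HI but differ on F, so HI -> F does not hold.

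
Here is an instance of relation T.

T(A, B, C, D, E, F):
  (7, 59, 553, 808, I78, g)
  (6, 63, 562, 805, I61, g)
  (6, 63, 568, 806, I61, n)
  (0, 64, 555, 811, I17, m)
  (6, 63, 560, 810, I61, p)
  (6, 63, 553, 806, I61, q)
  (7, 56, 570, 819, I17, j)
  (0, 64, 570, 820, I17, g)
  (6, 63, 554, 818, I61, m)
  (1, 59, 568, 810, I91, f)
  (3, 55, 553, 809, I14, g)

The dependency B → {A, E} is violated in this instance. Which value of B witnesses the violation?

B=59: 2 rows → {A,E} takes values {(7, I78), (1, I91)} — violation
B=63: 5 rows → {A,E} = (6, I61), (6, I61), (6, I61), (6, I61), (6, I61) ✓
B=64: 2 rows → {A,E} = (0, I17), (0, I17) ✓
B=56: 1 row → {A,E} = (7, I17) ✓
B=55: 1 row → {A,E} = (3, I14) ✓
The only B value with inconsistent RHS is B=59.

59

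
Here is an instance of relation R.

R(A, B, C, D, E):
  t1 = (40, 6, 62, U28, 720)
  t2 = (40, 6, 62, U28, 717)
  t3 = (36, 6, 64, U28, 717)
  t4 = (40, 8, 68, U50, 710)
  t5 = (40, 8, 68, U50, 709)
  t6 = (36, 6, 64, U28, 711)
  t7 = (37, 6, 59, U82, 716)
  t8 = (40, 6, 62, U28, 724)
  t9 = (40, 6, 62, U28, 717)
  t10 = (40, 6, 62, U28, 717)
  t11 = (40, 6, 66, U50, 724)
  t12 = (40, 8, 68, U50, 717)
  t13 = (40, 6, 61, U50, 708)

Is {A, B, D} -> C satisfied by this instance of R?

No

(A=40, B=6, D=U28): rows 1, 2, 8, 9, 10 → C = 62, 62, 62, 62, 62 ✓
(A=36, B=6, D=U28): rows 3, 6 → C = 64, 64 ✓
(A=40, B=8, D=U50): rows 4, 5, 12 → C = 68, 68, 68 ✓
(A=37, B=6, D=U82): row 7 → C = 59 ✓
(A=40, B=6, D=U50): rows 11, 13 → C takes values {66, 61} — violation
Two rows agree on {A, B, D} but differ on C, so {A, B, D} -> C does not hold.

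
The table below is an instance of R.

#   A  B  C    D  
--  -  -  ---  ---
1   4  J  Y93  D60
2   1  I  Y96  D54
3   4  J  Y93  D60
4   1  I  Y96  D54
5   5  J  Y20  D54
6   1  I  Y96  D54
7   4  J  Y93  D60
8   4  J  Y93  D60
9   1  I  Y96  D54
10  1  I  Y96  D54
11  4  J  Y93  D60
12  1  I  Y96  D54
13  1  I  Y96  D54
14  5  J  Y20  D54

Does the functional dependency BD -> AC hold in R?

Yes

(B=J, D=D60): rows 1, 3, 7, 8, 11 → {A,C} = (4, Y93), (4, Y93), (4, Y93), (4, Y93), (4, Y93) ✓
(B=I, D=D54): rows 2, 4, 6, 9, 10, 12, 13 → {A,C} = (1, Y96), (1, Y96), (1, Y96), (1, Y96), (1, Y96), (1, Y96), (1, Y96) ✓
(B=J, D=D54): rows 5, 14 → {A,C} = (5, Y20), (5, Y20) ✓
Every BD value is associated with a single AC value, so BD -> AC holds.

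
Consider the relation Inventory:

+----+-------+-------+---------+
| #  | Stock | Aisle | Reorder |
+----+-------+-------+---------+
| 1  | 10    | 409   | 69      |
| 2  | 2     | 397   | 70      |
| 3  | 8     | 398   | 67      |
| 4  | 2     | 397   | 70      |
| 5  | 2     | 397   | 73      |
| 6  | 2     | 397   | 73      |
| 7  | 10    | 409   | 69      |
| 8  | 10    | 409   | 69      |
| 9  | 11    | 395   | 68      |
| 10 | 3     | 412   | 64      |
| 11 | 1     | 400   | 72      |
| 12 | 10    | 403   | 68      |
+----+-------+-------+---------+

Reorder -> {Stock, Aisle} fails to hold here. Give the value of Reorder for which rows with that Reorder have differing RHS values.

68

Reorder=69: rows 1, 7, 8 → {Stock,Aisle} = (10, 409), (10, 409), (10, 409) ✓
Reorder=70: rows 2, 4 → {Stock,Aisle} = (2, 397), (2, 397) ✓
Reorder=67: row 3 → {Stock,Aisle} = (8, 398) ✓
Reorder=73: rows 5, 6 → {Stock,Aisle} = (2, 397), (2, 397) ✓
Reorder=68: rows 9, 12 → {Stock,Aisle} takes values {(11, 395), (10, 403)} — violation
Reorder=64: row 10 → {Stock,Aisle} = (3, 412) ✓
Reorder=72: row 11 → {Stock,Aisle} = (1, 400) ✓
The only Reorder value with inconsistent RHS is Reorder=68.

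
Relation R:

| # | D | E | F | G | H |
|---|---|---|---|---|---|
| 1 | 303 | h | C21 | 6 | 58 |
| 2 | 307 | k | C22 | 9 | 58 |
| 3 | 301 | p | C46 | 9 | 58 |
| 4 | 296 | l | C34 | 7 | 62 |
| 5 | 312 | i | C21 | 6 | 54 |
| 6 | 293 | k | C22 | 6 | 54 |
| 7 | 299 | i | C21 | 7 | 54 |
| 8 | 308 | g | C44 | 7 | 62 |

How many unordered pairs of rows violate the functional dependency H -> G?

4

H=58: violating pairs (1,2), (1,3) — 2 pairs.
H=62: all 2 rows agree on G — 0 pairs.
H=54: violating pairs (5,7), (6,7) — 2 pairs.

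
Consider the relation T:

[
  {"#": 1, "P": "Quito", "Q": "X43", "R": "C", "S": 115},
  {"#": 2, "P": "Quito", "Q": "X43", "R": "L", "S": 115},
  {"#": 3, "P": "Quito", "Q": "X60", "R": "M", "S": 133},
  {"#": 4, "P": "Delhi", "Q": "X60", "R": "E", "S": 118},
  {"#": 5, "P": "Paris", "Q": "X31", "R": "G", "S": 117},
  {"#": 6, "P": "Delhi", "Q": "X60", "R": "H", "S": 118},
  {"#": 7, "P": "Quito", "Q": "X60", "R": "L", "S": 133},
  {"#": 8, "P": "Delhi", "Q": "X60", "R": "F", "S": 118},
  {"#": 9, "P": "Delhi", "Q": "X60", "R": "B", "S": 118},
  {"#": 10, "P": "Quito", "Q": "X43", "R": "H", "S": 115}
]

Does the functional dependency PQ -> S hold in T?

Yes

(P=Quito, Q=X43): rows 1, 2, 10 → S = 115, 115, 115 ✓
(P=Quito, Q=X60): rows 3, 7 → S = 133, 133 ✓
(P=Delhi, Q=X60): rows 4, 6, 8, 9 → S = 118, 118, 118, 118 ✓
(P=Paris, Q=X31): row 5 → S = 117 ✓
Every PQ value is associated with a single S value, so PQ -> S holds.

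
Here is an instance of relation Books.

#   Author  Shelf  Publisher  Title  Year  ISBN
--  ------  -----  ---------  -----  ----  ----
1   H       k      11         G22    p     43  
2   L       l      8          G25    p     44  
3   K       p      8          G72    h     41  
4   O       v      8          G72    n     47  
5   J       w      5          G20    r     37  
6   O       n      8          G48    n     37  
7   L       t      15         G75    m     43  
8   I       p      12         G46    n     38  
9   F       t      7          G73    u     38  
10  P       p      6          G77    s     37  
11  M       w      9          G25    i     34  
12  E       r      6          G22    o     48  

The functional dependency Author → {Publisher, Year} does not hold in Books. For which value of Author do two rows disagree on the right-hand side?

L

Author=H: row 1 → {Publisher,Year} = (11, p) ✓
Author=L: rows 2, 7 → {Publisher,Year} takes values {(8, p), (15, m)} — violation
Author=K: row 3 → {Publisher,Year} = (8, h) ✓
Author=O: rows 4, 6 → {Publisher,Year} = (8, n), (8, n) ✓
Author=J: row 5 → {Publisher,Year} = (5, r) ✓
Author=I: row 8 → {Publisher,Year} = (12, n) ✓
Author=F: row 9 → {Publisher,Year} = (7, u) ✓
Author=P: row 10 → {Publisher,Year} = (6, s) ✓
Author=M: row 11 → {Publisher,Year} = (9, i) ✓
Author=E: row 12 → {Publisher,Year} = (6, o) ✓
The only Author value with inconsistent RHS is Author=L.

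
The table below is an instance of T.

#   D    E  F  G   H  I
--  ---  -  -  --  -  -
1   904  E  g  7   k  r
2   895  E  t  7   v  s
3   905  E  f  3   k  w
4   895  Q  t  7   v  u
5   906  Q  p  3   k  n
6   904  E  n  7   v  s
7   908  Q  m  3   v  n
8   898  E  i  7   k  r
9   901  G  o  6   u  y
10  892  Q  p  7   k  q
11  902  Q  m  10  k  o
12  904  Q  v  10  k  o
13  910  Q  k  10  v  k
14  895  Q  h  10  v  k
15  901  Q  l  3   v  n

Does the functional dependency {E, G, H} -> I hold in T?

Yes

(E=E, G=7, H=k): rows 1, 8 → I = r, r ✓
(E=E, G=7, H=v): rows 2, 6 → I = s, s ✓
(E=E, G=3, H=k): row 3 → I = w ✓
(E=Q, G=7, H=v): row 4 → I = u ✓
(E=Q, G=3, H=k): row 5 → I = n ✓
(E=Q, G=3, H=v): rows 7, 15 → I = n, n ✓
(E=G, G=6, H=u): row 9 → I = y ✓
(E=Q, G=7, H=k): row 10 → I = q ✓
(E=Q, G=10, H=k): rows 11, 12 → I = o, o ✓
(E=Q, G=10, H=v): rows 13, 14 → I = k, k ✓
Every {E, G, H} value is associated with a single I value, so {E, G, H} -> I holds.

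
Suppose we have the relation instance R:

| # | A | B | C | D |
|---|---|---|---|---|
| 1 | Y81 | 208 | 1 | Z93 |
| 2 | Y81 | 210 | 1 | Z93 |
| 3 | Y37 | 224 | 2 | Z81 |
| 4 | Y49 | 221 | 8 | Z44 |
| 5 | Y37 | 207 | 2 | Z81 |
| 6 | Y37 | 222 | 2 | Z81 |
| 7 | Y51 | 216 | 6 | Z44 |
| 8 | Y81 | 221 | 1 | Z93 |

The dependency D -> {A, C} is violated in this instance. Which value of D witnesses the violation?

D=Z93: rows 1, 2, 8 → {A,C} = (Y81, 1), (Y81, 1), (Y81, 1) ✓
D=Z81: rows 3, 5, 6 → {A,C} = (Y37, 2), (Y37, 2), (Y37, 2) ✓
D=Z44: rows 4, 7 → {A,C} takes values {(Y49, 8), (Y51, 6)} — violation
The only D value with inconsistent RHS is D=Z44.

Z44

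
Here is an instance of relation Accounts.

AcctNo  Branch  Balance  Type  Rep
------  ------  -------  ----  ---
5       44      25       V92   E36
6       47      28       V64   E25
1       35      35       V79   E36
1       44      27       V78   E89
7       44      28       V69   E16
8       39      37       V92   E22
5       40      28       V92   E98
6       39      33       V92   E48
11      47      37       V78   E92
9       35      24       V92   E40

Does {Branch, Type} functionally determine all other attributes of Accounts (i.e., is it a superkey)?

Two distinct rows share (Branch=39, Type=V92), so {Branch, Type} does not determine every attribute — not a superkey.

No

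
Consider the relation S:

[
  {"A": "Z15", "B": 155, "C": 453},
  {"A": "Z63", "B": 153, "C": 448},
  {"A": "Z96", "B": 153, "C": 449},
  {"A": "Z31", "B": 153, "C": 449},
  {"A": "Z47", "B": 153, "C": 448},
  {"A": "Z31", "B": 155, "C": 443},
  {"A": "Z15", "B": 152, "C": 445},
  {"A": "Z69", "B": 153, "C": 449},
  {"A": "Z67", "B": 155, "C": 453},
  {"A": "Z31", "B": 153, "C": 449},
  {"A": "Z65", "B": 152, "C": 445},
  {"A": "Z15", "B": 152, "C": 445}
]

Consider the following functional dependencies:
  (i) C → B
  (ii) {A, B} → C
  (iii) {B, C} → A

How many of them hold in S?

2

(i) C → B: every LHS value maps to a single RHS value — holds.
(ii) {A, B} → C: every LHS value maps to a single RHS value — holds.
(iii) {B, C} → A: (B=155, C=453): 2 rows → A takes values {Z15, Z67} — violation; (B=153, C=448): 2 rows → A takes values {Z63, Z47} — violation; (B=153, C=449): 4 rows → A takes values {Z96, Z31, Z69} — violation; (B=152, C=445): 3 rows → A takes values {Z15, Z65} — violation — fails.
2 of the 3 dependencies hold.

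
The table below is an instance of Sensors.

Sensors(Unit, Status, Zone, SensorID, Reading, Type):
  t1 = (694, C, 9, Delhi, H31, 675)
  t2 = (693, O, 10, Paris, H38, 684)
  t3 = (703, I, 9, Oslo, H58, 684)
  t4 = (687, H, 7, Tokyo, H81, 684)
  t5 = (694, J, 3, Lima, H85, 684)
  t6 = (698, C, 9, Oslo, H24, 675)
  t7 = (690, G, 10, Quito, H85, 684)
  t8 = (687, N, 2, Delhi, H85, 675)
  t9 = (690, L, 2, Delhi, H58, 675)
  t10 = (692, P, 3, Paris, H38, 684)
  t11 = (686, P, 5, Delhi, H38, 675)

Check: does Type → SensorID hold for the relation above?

No

Type=675: rows 1, 6, 8, 9, 11 → SensorID takes values {Delhi, Oslo} — violation
Type=684: rows 2, 3, 4, 5, 7, 10 → SensorID takes values {Paris, Oslo, Tokyo, Lima, Quito} — violation
Two rows agree on Type but differ on SensorID, so Type → SensorID does not hold.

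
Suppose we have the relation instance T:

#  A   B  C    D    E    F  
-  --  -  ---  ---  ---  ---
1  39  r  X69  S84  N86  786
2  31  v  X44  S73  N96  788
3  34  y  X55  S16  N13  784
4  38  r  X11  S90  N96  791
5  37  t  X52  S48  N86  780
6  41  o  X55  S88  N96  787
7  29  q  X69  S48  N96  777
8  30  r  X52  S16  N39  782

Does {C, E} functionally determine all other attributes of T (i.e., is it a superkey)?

All 8 rows have distinct {C, E} values, so {C, E} → (all attributes) holds and {C, E} is a superkey.

Yes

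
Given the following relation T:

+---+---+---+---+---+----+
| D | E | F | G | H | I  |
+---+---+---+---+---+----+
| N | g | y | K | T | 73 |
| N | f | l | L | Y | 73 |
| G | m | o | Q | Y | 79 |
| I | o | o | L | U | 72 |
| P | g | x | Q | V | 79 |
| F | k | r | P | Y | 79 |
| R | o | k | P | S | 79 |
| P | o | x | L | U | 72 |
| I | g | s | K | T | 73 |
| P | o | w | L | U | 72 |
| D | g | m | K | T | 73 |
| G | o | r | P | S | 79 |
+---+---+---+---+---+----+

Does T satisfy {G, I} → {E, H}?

(G=K, I=73): 3 rows → {E,H} = (g, T), (g, T), (g, T) ✓
(G=L, I=73): 1 row → {E,H} = (f, Y) ✓
(G=Q, I=79): 2 rows → {E,H} takes values {(m, Y), (g, V)} — violation
(G=L, I=72): 3 rows → {E,H} = (o, U), (o, U), (o, U) ✓
(G=P, I=79): 3 rows → {E,H} takes values {(k, Y), (o, S)} — violation
Two rows agree on {G, I} but differ on {E, H}, so {G, I} → {E, H} does not hold.

No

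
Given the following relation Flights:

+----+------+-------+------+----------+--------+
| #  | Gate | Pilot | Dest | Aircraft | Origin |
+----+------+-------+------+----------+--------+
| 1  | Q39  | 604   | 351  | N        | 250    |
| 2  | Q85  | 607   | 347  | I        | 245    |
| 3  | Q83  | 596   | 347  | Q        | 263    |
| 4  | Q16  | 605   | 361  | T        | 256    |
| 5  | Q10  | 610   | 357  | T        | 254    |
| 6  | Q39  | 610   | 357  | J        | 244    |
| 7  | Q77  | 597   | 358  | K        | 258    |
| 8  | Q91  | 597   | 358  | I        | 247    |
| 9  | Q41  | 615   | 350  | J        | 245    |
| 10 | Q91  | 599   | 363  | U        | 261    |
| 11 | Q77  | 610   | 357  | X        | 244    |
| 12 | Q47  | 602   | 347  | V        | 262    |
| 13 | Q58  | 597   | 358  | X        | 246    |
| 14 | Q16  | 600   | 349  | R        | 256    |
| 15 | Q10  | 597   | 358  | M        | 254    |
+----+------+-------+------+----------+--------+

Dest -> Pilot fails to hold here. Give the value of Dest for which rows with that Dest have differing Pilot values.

347

Dest=351: row 1 → Pilot = 604 ✓
Dest=347: rows 2, 3, 12 → Pilot takes values {607, 596, 602} — violation
Dest=361: row 4 → Pilot = 605 ✓
Dest=357: rows 5, 6, 11 → Pilot = 610, 610, 610 ✓
Dest=358: rows 7, 8, 13, 15 → Pilot = 597, 597, 597, 597 ✓
Dest=350: row 9 → Pilot = 615 ✓
Dest=363: row 10 → Pilot = 599 ✓
Dest=349: row 14 → Pilot = 600 ✓
The only Dest value with inconsistent Pilot is Dest=347.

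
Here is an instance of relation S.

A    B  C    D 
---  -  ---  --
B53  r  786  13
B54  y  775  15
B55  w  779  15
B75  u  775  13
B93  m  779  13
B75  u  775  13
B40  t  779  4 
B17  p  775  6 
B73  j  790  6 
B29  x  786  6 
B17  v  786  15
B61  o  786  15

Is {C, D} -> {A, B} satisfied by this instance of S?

(C=786, D=13): 1 row → {A,B} = (B53, r) ✓
(C=775, D=15): 1 row → {A,B} = (B54, y) ✓
(C=779, D=15): 1 row → {A,B} = (B55, w) ✓
(C=775, D=13): 2 rows → {A,B} = (B75, u), (B75, u) ✓
(C=779, D=13): 1 row → {A,B} = (B93, m) ✓
(C=779, D=4): 1 row → {A,B} = (B40, t) ✓
(C=775, D=6): 1 row → {A,B} = (B17, p) ✓
(C=790, D=6): 1 row → {A,B} = (B73, j) ✓
(C=786, D=6): 1 row → {A,B} = (B29, x) ✓
(C=786, D=15): 2 rows → {A,B} takes values {(B17, v), (B61, o)} — violation
Two rows agree on {C, D} but differ on {A, B}, so {C, D} -> {A, B} does not hold.

No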